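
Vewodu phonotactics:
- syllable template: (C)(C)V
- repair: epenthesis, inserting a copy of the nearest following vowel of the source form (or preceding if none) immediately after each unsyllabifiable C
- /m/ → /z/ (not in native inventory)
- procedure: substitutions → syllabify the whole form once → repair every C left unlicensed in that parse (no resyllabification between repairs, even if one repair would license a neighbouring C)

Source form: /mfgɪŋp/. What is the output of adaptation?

zɪfgɪŋɪpɪ

Substitution: /m/ → /z/, giving /zfgɪŋp/.
Syllabifying with onset maximization leaves /z/, /ŋ/, /p/ stranded (no codas are permitted; onsets may contain at most 2 consonants).
Inserting the epenthetic vowel yields /z/ → /zɪ/, /ŋ/ → /ŋɪ/, /p/ → /pɪ/.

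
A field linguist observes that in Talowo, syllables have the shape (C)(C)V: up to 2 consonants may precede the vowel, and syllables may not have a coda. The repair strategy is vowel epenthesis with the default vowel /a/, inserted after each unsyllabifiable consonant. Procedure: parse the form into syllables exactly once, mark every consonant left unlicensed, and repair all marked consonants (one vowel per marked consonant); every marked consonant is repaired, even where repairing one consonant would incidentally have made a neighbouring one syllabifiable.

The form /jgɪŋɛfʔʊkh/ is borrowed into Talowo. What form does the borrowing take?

jgɪŋɛfʔʊkaha

Under (C)(C)V, the unsyllabifiable consonants are /k/, /h/ (no codas are permitted; onsets may contain at most 2 consonants).
Inserting the epenthetic vowel yields /k/ → /ka/, /h/ → /ha/.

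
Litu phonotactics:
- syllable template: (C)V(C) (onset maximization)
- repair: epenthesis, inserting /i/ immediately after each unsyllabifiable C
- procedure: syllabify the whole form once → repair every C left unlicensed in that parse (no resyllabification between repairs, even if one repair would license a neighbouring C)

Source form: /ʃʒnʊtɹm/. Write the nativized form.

ʃiʒinʊtɹimi

The consonants /ʃ/, /ʒ/, /ɹ/, /m/ cannot be parsed into a legal (C)V(C) syllable (at most one coda consonant is licensed; onsets are limited to one consonant).
Epenthesis after each stranded consonant: /ʃ/ → /ʃi/, /ʒ/ → /ʒi/, /ɹ/ → /ɹi/, /m/ → /mi/.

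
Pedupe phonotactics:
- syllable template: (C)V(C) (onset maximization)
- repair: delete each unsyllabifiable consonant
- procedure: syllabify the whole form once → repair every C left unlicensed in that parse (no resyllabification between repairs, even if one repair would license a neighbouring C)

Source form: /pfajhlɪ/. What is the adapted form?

Syllabifying with onset maximization leaves /p/, /h/ stranded (at most one coda consonant is licensed; onsets are limited to one consonant).
Deleting the stranded consonants removes /p/, /h/.

fajlɪ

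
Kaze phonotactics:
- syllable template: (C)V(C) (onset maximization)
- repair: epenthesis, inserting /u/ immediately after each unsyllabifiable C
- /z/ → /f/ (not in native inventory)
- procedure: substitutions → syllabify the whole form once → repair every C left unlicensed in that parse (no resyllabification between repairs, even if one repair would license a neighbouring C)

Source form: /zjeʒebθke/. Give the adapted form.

fujeʒebθuke

Substitution: /z/ → /f/, giving /fjeʒebθke/.
Syllabifying with onset maximization leaves /f/, /θ/ stranded (at most one coda consonant is licensed; onsets are limited to one consonant).
Epenthesis after each stranded consonant: /f/ → /fu/, /θ/ → /θu/.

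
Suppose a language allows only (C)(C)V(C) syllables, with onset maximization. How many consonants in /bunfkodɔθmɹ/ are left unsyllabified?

2

Under (C)(C)V(C), the unsyllabifiable consonants are /m/, /ɹ/ (at most one coda consonant is licensed; onsets may contain at most 2 consonants).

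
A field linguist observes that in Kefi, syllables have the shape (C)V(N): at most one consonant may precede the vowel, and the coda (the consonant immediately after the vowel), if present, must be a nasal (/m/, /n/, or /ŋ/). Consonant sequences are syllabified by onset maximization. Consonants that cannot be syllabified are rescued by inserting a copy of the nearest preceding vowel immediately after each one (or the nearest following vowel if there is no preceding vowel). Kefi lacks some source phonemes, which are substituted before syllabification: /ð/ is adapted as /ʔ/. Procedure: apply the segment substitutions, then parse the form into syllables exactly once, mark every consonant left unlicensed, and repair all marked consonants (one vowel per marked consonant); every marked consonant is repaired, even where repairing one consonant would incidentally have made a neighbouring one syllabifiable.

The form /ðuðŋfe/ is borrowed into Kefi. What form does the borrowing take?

Substitution: /ð/ → /ʔ/, giving /ʔuʔŋfe/.
Under (C)V(N), the unsyllabifiable consonants are /ʔ/, /ŋ/ (only a nasal (/m/, /n/, or /ŋ/) is licensed in coda position; onsets are limited to one consonant).
Inserting the epenthetic vowel yields /ʔ/ → /ʔu/, /ŋ/ → /ŋu/.

ʔuʔuŋufe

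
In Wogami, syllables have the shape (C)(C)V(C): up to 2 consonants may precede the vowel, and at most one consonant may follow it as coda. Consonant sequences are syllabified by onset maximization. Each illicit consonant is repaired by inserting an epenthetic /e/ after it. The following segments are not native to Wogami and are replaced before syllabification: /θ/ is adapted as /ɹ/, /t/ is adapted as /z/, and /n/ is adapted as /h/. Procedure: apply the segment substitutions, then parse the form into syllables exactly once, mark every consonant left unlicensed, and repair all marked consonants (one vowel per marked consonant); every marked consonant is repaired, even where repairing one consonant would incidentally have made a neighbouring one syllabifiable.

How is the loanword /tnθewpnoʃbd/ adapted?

Substitution: /t/ → /z/, /n/ → /h/, /θ/ → /ɹ/, giving /zhɹewphoʃbd/.
Under (C)(C)V(C), the unsyllabifiable consonants are /z/, /b/, /d/ (at most one coda consonant is licensed; onsets may contain at most 2 consonants).
Each unlicensed consonant becomes the onset of a new syllable: /z/ → /ze/, /b/ → /be/, /d/ → /de/.

zehɹewphoʃbede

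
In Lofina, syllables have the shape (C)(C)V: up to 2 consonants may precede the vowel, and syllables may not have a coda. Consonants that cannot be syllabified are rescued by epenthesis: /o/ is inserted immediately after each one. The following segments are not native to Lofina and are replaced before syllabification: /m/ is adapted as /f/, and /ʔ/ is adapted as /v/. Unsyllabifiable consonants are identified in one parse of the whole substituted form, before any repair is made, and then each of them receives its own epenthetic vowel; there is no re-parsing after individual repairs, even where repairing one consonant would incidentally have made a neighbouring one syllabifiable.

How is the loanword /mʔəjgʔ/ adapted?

Substitution: /m/ → /f/, /ʔ/ → /v/, giving /fvəjgv/.
Under (C)(C)V, the unsyllabifiable consonants are /j/, /g/, /v/ (no codas are permitted; onsets may contain at most 2 consonants).
Epenthesis after each stranded consonant: /j/ → /jo/, /g/ → /go/, /v/ → /vo/.

fvəjogovo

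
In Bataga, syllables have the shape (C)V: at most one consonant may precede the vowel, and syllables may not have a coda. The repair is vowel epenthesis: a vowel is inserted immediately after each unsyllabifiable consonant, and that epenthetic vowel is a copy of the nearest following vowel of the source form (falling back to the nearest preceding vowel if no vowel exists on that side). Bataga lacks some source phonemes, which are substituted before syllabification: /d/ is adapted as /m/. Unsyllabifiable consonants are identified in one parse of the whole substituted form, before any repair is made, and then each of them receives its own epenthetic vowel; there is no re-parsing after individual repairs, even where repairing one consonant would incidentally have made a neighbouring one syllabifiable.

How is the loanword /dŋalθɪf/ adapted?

maŋalɪθɪfɪ

Substitution: /d/ → /m/, giving /mŋalθɪf/.
Under (C)V, the unsyllabifiable consonants are /m/, /l/, /f/ (no codas are permitted; onsets are limited to one consonant).
Inserting the epenthetic vowel yields /m/ → /ma/, /l/ → /lɪ/, /f/ → /fɪ/.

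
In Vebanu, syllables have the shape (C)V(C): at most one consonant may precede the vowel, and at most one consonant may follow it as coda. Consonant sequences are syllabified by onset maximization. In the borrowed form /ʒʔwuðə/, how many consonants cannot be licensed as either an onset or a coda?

2

The consonants /ʒ/, /ʔ/ cannot be parsed into a legal (C)V(C) syllable (at most one coda consonant is licensed; onsets are limited to one consonant).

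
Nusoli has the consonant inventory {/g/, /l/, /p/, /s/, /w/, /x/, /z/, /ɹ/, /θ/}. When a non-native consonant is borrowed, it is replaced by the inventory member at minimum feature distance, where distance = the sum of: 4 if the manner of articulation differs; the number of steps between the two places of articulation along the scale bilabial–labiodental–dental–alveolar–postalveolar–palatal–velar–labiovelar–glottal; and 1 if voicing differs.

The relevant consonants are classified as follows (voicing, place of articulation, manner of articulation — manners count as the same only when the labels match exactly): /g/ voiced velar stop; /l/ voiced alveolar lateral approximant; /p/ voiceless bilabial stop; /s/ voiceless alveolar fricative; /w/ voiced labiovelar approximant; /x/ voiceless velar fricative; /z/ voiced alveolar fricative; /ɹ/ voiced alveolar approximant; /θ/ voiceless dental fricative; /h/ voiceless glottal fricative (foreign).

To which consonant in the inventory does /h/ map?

x

/x/ is closest: same manner (fricative), place distance 2 (glottal→velar), same voicing; total 2. Next closest is /s/ at distance 5.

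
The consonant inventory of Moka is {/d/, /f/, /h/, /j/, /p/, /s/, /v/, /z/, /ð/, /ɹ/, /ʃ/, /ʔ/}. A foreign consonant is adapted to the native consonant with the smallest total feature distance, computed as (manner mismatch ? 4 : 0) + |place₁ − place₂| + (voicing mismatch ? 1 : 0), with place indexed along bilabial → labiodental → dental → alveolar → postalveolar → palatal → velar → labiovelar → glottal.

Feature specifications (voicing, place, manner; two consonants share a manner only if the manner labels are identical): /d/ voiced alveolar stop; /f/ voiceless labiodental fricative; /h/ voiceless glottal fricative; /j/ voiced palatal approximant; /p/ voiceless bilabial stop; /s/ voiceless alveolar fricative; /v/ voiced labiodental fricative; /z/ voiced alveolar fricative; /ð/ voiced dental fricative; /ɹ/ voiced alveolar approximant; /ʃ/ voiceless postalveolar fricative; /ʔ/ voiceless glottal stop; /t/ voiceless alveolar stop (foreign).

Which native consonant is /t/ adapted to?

/d/ is closest: same manner (stop), place distance 0 (alveolar→alveolar), voicing differs (+1); total 1. Next closest is /p/ at distance 3.

d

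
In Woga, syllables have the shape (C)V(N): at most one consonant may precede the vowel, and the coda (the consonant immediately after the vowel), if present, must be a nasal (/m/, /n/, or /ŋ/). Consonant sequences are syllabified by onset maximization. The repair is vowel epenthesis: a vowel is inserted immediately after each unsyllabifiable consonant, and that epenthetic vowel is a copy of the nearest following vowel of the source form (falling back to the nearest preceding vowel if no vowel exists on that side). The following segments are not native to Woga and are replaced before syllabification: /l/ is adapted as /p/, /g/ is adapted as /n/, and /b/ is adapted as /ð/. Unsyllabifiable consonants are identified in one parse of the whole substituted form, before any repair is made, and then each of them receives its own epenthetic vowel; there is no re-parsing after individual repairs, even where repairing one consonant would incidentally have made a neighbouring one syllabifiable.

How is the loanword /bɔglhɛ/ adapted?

ðɔnpɛhɛ

Substitution: /b/ → /ð/, /g/ → /n/, /l/ → /p/, giving /ðɔnphɛ/.
The consonants /p/ cannot be parsed into a legal (C)V(N) syllable (only a nasal (/m/, /n/, or /ŋ/) is licensed in coda position; onsets are limited to one consonant).
Inserting the epenthetic vowel yields /p/ → /pɛ/.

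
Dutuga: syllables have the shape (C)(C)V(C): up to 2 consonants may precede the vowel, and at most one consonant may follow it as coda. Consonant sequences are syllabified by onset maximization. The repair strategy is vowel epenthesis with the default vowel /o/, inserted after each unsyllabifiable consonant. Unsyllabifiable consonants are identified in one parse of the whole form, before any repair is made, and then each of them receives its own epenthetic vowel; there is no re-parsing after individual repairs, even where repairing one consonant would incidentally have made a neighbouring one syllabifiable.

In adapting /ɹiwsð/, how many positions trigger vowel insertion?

The unsyllabifiable consonants are /s/, /ð/; each receives one epenthetic vowel.

2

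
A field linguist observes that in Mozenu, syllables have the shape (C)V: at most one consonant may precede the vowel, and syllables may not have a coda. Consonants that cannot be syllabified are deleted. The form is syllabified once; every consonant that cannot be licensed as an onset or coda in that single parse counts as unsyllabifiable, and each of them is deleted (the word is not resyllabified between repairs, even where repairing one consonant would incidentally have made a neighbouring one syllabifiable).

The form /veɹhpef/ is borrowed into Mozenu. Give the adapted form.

Under (C)V, the unsyllabifiable consonants are /ɹ/, /h/, /f/ (no codas are permitted; onsets are limited to one consonant).
Deletion applies to /ɹ/, /h/, /f/.

vepe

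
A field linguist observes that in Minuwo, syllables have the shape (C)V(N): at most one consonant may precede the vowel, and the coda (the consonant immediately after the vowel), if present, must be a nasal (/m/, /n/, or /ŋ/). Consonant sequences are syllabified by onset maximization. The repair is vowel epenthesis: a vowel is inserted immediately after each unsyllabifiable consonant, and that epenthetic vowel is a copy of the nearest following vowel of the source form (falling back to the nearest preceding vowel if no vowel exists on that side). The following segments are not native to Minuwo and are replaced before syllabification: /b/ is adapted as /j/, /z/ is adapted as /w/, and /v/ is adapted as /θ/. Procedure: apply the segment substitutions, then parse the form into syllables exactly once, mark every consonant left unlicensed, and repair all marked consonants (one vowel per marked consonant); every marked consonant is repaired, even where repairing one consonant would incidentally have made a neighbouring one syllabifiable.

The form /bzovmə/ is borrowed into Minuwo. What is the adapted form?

Substitution: /b/ → /j/, /z/ → /w/, /v/ → /θ/, giving /jwoθmə/.
The consonants /j/, /θ/ cannot be parsed into a legal (C)V(N) syllable (only a nasal (/m/, /n/, or /ŋ/) is licensed in coda position; onsets are limited to one consonant).
Inserting the epenthetic vowel yields /j/ → /jo/, /θ/ → /θə/.

jowoθəmə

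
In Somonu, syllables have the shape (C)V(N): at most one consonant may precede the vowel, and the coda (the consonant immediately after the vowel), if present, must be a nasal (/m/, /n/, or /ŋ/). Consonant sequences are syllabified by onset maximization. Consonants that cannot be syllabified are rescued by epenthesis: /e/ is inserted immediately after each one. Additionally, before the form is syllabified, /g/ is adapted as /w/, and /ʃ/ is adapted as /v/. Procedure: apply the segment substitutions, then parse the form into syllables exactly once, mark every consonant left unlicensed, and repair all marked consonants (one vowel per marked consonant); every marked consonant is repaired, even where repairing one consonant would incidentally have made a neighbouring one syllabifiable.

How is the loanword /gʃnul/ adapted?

Substitution: /g/ → /w/, /ʃ/ → /v/, giving /wvnul/.
The consonants /w/, /v/, /l/ cannot be parsed into a legal (C)V(N) syllable (only a nasal (/m/, /n/, or /ŋ/) is licensed in coda position; onsets are limited to one consonant).
Epenthesis after each stranded consonant: /w/ → /we/, /v/ → /ve/, /l/ → /le/.

wevenule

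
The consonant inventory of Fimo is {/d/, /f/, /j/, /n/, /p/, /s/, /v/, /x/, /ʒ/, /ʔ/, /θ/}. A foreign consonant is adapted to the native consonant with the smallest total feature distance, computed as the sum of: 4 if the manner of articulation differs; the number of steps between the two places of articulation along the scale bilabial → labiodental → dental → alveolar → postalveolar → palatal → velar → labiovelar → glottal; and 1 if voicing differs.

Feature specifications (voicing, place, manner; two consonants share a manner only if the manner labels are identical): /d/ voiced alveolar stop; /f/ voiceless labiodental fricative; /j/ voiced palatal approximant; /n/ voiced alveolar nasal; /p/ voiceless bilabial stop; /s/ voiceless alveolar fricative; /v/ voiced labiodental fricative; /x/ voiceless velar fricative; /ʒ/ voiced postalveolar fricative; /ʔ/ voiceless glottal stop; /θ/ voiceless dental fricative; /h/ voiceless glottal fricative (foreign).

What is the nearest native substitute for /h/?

/x/ is closest: same manner (fricative), place distance 2 (glottal→velar), same voicing; total 2. Next closest is /ʔ/ at distance 4.

x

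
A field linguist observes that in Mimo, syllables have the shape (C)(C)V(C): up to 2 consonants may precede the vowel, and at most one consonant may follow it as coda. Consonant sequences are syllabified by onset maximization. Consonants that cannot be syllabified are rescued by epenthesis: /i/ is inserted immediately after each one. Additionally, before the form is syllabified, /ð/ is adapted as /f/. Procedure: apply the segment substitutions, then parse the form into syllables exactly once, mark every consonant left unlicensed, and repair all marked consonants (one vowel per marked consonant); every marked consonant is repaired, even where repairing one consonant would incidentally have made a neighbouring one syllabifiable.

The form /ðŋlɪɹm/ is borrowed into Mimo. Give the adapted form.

Substitution: /ð/ → /f/, giving /fŋlɪɹm/.
The consonants /f/, /m/ cannot be parsed into a legal (C)(C)V(C) syllable (at most one coda consonant is licensed; onsets may contain at most 2 consonants).
Epenthesis after each stranded consonant: /f/ → /fi/, /m/ → /mi/.

fiŋlɪɹmi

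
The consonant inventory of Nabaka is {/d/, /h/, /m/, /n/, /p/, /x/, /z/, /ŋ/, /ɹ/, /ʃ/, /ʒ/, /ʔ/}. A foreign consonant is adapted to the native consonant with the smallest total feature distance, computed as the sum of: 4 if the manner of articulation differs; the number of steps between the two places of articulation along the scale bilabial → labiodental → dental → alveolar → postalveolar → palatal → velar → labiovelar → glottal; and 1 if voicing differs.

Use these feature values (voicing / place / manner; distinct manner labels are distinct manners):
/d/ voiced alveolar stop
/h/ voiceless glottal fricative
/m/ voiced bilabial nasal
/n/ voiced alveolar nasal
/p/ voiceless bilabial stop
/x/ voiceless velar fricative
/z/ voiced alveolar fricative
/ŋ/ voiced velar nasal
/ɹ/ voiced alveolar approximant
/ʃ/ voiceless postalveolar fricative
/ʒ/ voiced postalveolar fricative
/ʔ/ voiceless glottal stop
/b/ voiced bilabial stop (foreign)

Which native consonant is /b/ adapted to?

p

/p/ is closest: same manner (stop), place distance 0 (bilabial→bilabial), voicing differs (+1); total 1. Next closest is /d/ at distance 3.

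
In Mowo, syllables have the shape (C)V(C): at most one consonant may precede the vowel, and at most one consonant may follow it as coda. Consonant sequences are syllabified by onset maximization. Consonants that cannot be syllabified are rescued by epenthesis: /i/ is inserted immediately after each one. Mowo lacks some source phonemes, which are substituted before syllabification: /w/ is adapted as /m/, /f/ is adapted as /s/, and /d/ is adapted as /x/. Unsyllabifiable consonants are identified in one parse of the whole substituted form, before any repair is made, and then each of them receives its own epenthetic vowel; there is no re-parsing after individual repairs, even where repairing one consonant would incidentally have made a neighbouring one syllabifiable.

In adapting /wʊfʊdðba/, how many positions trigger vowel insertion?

After substitution the input is /mʊsʊxðba/.
The unsyllabifiable consonants are /ð/; each receives one epenthetic vowel.

1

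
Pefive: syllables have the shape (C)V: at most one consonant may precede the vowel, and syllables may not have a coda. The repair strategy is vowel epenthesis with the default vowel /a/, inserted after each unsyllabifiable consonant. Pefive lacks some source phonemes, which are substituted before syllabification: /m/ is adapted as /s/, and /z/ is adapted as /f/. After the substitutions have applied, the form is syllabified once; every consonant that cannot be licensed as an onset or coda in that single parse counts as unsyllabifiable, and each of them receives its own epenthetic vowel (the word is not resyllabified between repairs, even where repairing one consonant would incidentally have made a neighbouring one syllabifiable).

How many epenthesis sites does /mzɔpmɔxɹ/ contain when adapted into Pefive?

4

After substitution the input is /sfɔpsɔxɹ/.
The unsyllabifiable consonants are /s/, /p/, /x/, /ɹ/; each receives one epenthetic vowel.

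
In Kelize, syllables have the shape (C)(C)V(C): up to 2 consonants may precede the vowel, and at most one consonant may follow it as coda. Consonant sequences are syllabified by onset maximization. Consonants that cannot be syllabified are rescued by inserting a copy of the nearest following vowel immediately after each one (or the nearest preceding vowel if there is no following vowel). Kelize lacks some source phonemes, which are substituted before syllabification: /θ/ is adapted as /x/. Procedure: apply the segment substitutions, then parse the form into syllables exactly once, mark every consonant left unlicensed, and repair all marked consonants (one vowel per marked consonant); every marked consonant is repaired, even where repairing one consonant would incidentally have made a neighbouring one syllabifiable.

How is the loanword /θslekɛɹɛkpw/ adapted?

xeslekɛɹɛkpɛwɛ

Substitution: /θ/ → /x/, giving /xslekɛɹɛkpw/.
The consonants /x/, /p/, /w/ cannot be parsed into a legal (C)(C)V(C) syllable (at most one coda consonant is licensed; onsets may contain at most 2 consonants).
Epenthesis after each stranded consonant: /x/ → /xe/, /p/ → /pɛ/, /w/ → /wɛ/.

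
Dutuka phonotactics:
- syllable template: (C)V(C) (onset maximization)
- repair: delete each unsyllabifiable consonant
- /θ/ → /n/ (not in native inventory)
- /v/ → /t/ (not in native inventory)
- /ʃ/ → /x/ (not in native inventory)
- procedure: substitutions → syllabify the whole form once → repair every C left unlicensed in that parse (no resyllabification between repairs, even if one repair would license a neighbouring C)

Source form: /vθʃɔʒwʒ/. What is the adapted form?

Substitution: /v/ → /t/, /θ/ → /n/, /ʃ/ → /x/, giving /tnxɔʒwʒ/.
The consonants /t/, /n/, /w/, /ʒ/ cannot be parsed into a legal (C)V(C) syllable (at most one coda consonant is licensed; onsets are limited to one consonant).
Each unlicensed consonant is deleted: /t/, /n/, /w/, /ʒ/.

xɔʒ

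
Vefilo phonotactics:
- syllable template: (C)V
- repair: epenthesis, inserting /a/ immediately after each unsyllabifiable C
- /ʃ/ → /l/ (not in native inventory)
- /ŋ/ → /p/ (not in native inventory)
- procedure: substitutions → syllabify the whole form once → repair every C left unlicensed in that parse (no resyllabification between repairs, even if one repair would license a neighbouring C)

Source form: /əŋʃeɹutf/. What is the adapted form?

Substitution: /ŋ/ → /p/, /ʃ/ → /l/, giving /əpleɹutf/.
Syllabifying with onset maximization leaves /p/, /t/, /f/ stranded (no codas are permitted; onsets are limited to one consonant).
Each unlicensed consonant becomes the onset of a new syllable: /p/ → /pa/, /t/ → /ta/, /f/ → /fa/.

əpaleɹutafa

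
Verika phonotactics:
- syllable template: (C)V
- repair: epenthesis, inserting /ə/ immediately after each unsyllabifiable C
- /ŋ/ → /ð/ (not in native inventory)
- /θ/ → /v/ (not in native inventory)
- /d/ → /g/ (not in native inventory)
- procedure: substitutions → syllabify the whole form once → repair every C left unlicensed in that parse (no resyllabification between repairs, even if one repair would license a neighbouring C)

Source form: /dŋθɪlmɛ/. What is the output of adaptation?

gəðəvɪləmɛ

Substitution: /d/ → /g/, /ŋ/ → /ð/, /θ/ → /v/, giving /gðvɪlmɛ/.
Syllabifying with onset maximization leaves /g/, /ð/, /l/ stranded (no codas are permitted; onsets are limited to one consonant).
Each unlicensed consonant becomes the onset of a new syllable: /g/ → /gə/, /ð/ → /ðə/, /l/ → /lə/.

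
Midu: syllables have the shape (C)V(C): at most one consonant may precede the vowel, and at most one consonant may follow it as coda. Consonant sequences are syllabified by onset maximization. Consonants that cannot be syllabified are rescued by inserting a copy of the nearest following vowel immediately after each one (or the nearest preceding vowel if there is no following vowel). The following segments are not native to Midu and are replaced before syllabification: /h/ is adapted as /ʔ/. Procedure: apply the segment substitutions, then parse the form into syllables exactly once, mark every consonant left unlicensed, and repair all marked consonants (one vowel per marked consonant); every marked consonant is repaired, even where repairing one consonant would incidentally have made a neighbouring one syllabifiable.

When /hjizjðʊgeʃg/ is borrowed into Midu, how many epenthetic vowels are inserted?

After substitution the input is /ʔjizjðʊgeʃg/.
The unsyllabifiable consonants are /ʔ/, /j/, /g/; each receives one epenthetic vowel.

3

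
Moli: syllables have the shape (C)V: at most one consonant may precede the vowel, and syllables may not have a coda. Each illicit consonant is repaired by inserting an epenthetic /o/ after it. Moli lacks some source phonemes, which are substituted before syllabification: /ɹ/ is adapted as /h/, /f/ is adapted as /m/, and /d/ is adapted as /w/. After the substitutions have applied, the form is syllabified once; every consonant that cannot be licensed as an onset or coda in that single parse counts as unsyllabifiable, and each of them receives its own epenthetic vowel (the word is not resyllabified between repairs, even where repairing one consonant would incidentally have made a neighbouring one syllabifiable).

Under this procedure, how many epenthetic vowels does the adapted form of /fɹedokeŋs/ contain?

3

After substitution the input is /mhewokeŋs/.
The unsyllabifiable consonants are /m/, /ŋ/, /s/; each receives one epenthetic vowel.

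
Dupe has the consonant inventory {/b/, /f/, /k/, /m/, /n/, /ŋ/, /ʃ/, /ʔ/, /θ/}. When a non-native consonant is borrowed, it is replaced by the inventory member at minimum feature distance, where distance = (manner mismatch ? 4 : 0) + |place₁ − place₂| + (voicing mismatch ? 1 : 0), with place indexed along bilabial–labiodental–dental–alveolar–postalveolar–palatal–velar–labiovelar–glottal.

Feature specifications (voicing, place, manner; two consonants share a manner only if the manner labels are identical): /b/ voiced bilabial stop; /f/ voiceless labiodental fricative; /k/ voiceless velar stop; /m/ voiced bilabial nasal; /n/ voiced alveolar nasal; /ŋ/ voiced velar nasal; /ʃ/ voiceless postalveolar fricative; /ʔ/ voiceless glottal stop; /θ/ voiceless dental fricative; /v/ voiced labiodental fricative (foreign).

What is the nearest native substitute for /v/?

f

/f/ is closest: same manner (fricative), place distance 0 (labiodental→labiodental), voicing differs (+1); total 1. Next closest is /θ/ at distance 2.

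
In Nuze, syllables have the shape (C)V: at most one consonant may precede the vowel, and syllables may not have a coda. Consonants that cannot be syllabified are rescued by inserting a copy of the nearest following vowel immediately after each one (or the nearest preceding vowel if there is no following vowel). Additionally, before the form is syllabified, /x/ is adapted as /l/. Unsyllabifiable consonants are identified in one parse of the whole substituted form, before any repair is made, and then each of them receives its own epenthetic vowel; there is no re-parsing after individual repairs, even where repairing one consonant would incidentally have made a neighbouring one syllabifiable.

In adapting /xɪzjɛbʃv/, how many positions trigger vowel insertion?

4

After substitution the input is /lɪzjɛbʃv/.
The unsyllabifiable consonants are /z/, /b/, /ʃ/, /v/; each receives one epenthetic vowel.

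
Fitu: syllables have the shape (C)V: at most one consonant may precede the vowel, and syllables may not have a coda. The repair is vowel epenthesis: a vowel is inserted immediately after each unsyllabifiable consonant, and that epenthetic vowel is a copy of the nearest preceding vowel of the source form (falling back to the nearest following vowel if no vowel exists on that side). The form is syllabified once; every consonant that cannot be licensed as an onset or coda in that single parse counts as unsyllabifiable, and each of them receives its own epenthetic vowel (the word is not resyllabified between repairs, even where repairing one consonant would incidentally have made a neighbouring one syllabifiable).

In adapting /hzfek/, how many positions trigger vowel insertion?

3

The unsyllabifiable consonants are /h/, /z/, /k/; each receives one epenthetic vowel.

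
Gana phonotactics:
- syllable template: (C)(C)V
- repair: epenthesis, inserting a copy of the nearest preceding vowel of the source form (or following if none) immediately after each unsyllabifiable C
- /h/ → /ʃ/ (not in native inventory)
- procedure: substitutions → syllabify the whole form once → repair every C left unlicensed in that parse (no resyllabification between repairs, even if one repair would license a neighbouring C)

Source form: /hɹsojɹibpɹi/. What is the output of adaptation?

ʃoɹsojɹibipɹi

Substitution: /h/ → /ʃ/, giving /ʃɹsojɹibpɹi/.
Syllabifying with onset maximization leaves /ʃ/, /b/ stranded (no codas are permitted; onsets may contain at most 2 consonants).
Each unlicensed consonant becomes the onset of a new syllable: /ʃ/ → /ʃo/, /b/ → /bi/.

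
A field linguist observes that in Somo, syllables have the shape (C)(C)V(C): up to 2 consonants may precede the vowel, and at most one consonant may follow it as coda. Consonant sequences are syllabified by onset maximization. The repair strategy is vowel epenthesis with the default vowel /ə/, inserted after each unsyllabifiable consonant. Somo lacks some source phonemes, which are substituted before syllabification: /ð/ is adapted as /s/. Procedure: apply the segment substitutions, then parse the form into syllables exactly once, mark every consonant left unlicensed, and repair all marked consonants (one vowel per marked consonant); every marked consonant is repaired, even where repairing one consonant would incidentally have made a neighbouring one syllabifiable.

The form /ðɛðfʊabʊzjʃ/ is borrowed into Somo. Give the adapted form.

sɛsfʊabʊzjəʃə

Substitution: /ð/ → /s/, giving /sɛsfʊabʊzjʃ/.
The consonants /j/, /ʃ/ cannot be parsed into a legal (C)(C)V(C) syllable (at most one coda consonant is licensed; onsets may contain at most 2 consonants).
Inserting the epenthetic vowel yields /j/ → /jə/, /ʃ/ → /ʃə/.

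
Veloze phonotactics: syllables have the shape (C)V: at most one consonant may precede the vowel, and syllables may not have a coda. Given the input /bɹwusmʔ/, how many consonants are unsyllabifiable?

Syllabifying with onset maximization leaves /b/, /ɹ/, /s/, /m/, /ʔ/ stranded (no codas are permitted; onsets are limited to one consonant).

5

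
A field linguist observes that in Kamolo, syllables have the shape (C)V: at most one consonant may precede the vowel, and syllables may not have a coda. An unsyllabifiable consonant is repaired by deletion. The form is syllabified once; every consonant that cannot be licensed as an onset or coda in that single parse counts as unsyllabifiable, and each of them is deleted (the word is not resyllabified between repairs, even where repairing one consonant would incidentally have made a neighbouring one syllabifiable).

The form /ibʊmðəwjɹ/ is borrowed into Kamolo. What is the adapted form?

Syllabifying with onset maximization leaves /m/, /w/, /j/, /ɹ/ stranded (no codas are permitted; onsets are limited to one consonant).
Deletion applies to /m/, /w/, /j/, /ɹ/.

ibʊðə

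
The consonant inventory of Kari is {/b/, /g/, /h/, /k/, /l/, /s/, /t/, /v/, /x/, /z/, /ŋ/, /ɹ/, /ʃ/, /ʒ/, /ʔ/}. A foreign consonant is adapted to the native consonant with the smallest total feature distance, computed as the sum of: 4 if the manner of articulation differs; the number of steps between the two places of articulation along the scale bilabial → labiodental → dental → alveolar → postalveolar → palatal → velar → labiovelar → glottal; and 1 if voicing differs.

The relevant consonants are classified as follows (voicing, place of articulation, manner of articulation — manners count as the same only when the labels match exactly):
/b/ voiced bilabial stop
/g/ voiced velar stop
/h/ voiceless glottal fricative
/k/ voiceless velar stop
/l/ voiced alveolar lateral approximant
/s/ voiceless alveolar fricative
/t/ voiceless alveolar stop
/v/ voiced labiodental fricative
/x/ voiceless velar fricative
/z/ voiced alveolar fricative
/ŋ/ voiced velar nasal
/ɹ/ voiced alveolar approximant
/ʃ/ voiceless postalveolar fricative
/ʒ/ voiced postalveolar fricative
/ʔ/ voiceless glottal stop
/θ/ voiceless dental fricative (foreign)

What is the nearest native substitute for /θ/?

/s/ is closest: same manner (fricative), place distance 1 (dental→alveolar), same voicing; total 1. Next closest is /v/ at distance 2.

s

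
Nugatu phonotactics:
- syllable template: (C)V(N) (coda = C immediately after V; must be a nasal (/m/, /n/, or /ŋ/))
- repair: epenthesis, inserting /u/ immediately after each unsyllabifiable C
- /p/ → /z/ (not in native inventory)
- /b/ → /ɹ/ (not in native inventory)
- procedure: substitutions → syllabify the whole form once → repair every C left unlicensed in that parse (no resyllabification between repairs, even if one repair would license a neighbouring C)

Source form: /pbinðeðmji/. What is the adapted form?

Substitution: /p/ → /z/, /b/ → /ɹ/, giving /zɹinðeðmji/.
Syllabifying with onset maximization leaves /z/, /ð/, /m/ stranded (only a nasal (/m/, /n/, or /ŋ/) is licensed in coda position; onsets are limited to one consonant).
Inserting the epenthetic vowel yields /z/ → /zu/, /ð/ → /ðu/, /m/ → /mu/.

zuɹinðeðumuji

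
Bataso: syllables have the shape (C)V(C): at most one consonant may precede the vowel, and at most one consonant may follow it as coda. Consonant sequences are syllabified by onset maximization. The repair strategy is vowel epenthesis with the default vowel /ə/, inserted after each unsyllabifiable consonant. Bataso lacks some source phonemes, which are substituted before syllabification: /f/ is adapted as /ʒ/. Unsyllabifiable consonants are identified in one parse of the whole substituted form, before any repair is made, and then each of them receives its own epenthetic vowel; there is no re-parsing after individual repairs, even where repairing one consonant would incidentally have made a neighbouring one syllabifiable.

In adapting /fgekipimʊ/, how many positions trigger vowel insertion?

1

After substitution the input is /ʒgekipimʊ/.
The unsyllabifiable consonants are /ʒ/; each receives one epenthetic vowel.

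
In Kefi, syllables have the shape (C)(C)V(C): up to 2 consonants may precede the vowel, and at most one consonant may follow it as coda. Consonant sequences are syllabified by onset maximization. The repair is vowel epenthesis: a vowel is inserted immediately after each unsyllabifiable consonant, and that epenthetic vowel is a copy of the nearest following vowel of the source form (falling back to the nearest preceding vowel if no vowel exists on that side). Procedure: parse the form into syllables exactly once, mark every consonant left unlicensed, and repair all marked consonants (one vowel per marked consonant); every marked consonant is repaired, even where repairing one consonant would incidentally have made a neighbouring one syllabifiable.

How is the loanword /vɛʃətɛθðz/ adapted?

The consonants /ð/, /z/ cannot be parsed into a legal (C)(C)V(C) syllable (at most one coda consonant is licensed; onsets may contain at most 2 consonants).
Epenthesis after each stranded consonant: /ð/ → /ðɛ/, /z/ → /zɛ/.

vɛʃətɛθðɛzɛ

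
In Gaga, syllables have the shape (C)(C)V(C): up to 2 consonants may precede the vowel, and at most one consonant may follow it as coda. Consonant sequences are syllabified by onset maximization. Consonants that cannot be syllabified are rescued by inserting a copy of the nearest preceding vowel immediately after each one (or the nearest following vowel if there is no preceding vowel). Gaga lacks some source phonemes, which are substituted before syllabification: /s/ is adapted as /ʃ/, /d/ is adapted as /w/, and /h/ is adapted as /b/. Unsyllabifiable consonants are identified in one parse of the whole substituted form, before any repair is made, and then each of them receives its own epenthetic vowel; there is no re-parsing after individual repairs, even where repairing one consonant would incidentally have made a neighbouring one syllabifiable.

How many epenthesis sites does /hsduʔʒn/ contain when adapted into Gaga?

After substitution the input is /bʃwuʔʒn/.
The unsyllabifiable consonants are /b/, /ʒ/, /n/; each receives one epenthetic vowel.

3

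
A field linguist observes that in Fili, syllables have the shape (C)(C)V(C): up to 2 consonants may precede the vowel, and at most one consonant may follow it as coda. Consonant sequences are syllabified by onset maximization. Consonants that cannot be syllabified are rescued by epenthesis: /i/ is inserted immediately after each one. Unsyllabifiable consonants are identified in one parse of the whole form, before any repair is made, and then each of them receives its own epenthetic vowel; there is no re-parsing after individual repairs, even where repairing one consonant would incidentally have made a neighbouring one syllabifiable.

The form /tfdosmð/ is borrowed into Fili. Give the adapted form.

tifdosmiði

The consonants /t/, /m/, /ð/ cannot be parsed into a legal (C)(C)V(C) syllable (at most one coda consonant is licensed; onsets may contain at most 2 consonants).
Epenthesis after each stranded consonant: /t/ → /ti/, /m/ → /mi/, /ð/ → /ði/.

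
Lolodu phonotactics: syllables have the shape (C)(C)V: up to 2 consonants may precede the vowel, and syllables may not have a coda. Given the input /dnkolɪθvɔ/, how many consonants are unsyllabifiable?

The consonants /d/ cannot be parsed into a legal (C)(C)V syllable (no codas are permitted; onsets may contain at most 2 consonants).

1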